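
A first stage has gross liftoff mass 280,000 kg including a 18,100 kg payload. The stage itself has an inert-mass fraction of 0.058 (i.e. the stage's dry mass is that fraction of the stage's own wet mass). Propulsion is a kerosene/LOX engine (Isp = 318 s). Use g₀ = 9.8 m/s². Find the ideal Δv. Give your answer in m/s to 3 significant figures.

Stage wet mass = m₀ − payload = 280,000 − 18,100 = 261,900 kg.
Stage dry mass = ε × stage wet mass = 0.058 × 261,900 = 15,190.2 kg.
Burnout mass m_f = stage dry + payload = 15,190.2 + 18,100 = 33,290.2 kg.
v_e = Isp · g₀ = 318 × 9.8 = 3116.4 m/s.
By the Tsiolkovsky rocket equation, Δv = v_e · ln(280,000/33,290.2) = 3116.4 × ln(8.411) = 3116.4 × 2.1295 ≈ 6636 m/s.

Δv ≈ 6640 m/s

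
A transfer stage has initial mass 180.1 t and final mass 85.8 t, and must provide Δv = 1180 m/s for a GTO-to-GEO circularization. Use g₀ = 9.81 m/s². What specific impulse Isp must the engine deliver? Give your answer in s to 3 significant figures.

Isp ≈ 162 s

ln(m₀/m_f) = ln(180100/85800) = ln(2.099) = 0.7415.
v_e = Δv / ln(m₀/m_f) = 1180 / 0.7415 = 1591.4 m/s.
Isp = v_e / g₀ = 1591.4 / 9.81 = 162.2 s.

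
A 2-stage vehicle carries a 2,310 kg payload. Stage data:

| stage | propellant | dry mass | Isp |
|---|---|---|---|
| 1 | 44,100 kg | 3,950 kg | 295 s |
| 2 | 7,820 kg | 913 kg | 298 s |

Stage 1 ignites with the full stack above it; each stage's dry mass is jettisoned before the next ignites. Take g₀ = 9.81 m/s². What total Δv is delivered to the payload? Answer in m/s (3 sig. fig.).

Ignition mass of stage 1 = 44,100+3,950 + 7,820+913 + 2,310 = 59,093 kg.
Stage 1: m₀ = 59,093 kg, m_f = 59,093 − 44,100 = 14,993 kg; Δv = 295×9.81×ln(3.941) = 2894.0×1.3715 ≈ 3969 m/s.
Stage 2: m₀ = 11,043 kg, m_f = 11,043 − 7,820 = 3,223 kg; Δv = 298×9.81×ln(3.426) = 2923.4×1.2315 ≈ 3600 m/s.
Total Δv = 3969 + 3600 = 7569 m/s.

Δv ≈ 7570 m/s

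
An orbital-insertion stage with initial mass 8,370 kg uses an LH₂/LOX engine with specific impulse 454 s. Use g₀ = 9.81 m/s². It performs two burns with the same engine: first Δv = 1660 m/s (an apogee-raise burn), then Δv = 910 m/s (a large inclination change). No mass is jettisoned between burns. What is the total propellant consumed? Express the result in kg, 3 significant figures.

v_e = Isp · g₀ = 454 × 9.81 = 4453.7 m/s.
After the first burn: m = 8370 × exp(−1660/4453.7) = 8370 × 0.68886 = 5,765.76 kg.
After the second burn: m = 5,765.76 × exp(−910/4453.7) = 5,765.76 × 0.81520 = 4,700.25 kg.
Total propellant = m₀ − m_final = 8370 − 4,700.25 = 3,669.75 kg.

total propellant consumed ≈ 3670 kg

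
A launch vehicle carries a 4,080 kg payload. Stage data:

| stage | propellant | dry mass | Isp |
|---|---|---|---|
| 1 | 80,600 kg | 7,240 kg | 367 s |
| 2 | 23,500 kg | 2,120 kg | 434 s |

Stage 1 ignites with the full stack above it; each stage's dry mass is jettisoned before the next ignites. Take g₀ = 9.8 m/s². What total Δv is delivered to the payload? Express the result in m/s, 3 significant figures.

Ignition mass of stage 1 = 80,600+7,240 + 23,500+2,120 + 4,080 = 117,540 kg.
Stage 1: m₀ = 117,540 kg, m_f = 117,540 − 80,600 = 36,940 kg; Δv = 367×9.8×ln(3.182) = 3596.6×1.1575 ≈ 4163 m/s.
Stage 2: m₀ = 29,700 kg, m_f = 29,700 − 23,500 = 6,200 kg; Δv = 434×9.8×ln(4.79) = 4253.2×1.5666 ≈ 6663 m/s.
Total Δv = 4163 + 6663 = 10826 m/s.

Δv ≈ 10800 m/s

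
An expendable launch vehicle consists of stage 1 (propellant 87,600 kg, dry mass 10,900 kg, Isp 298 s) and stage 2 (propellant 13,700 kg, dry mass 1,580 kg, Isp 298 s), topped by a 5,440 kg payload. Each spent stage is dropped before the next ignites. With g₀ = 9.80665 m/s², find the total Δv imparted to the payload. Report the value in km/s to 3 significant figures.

Ignition mass of stage 1 = 87,600+10,900 + 13,700+1,580 + 5,440 = 119,220 kg.
Stage 1: m₀ = 119,220 kg, m_f = 119,220 − 87,600 = 31,620 kg; Δv = 298×9.80665×ln(3.77) = 2922.4×1.3272 ≈ 3879 m/s.
Stage 2: m₀ = 20,720 kg, m_f = 20,720 − 13,700 = 7,020 kg; Δv = 298×9.80665×ln(2.952) = 2922.4×1.0823 ≈ 3163 m/s.
Total Δv = 3879 + 3163 = 7042 m/s.

Δv ≈ 7.04 km/s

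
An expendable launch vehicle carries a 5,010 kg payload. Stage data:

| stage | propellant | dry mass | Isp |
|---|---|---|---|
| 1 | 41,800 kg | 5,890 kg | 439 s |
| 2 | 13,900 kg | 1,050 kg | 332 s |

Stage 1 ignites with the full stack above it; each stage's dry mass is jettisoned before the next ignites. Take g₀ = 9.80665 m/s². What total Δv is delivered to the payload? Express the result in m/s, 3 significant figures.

Δv ≈ 8020 m/s

Ignition mass of stage 1 = 41,800+5,890 + 13,900+1,050 + 5,010 = 67,650 kg.
Stage 1: m₀ = 67,650 kg, m_f = 67,650 − 41,800 = 25,850 kg; Δv = 439×9.80665×ln(2.617) = 4305.1×0.9620 ≈ 4142 m/s.
Stage 2: m₀ = 19,960 kg, m_f = 19,960 − 13,900 = 6,060 kg; Δv = 332×9.80665×ln(3.294) = 3255.8×1.1920 ≈ 3881 m/s.
Total Δv = 4142 + 3881 = 8023 m/s.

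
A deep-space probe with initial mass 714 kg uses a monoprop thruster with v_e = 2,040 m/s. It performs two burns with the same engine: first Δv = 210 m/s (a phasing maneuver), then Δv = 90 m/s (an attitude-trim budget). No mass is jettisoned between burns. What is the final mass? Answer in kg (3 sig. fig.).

final mass ≈ 616 kg

After the first burn: m = 714 × exp(−210/2040.0) = 714 × 0.90218 = 644.157 kg.
After the second burn: m = 644.157 × exp(−90/2040.0) = 644.157 × 0.95684 = 616.355 kg.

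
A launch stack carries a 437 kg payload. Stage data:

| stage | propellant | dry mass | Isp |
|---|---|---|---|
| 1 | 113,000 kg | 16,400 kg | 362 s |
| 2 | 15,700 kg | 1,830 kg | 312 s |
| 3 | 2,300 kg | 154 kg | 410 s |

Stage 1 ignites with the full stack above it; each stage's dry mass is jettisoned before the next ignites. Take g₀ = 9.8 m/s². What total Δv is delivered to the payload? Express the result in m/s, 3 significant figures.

Δv ≈ 15800 m/s

Ignition mass of stage 1 = 113,000+16,400 + 15,700+1,830 + 2,300+154 + 437 = 149,821 kg.
Stage 1: m₀ = 149,821 kg, m_f = 149,821 − 113,000 = 36,821 kg; Δv = 362×9.8×ln(4.069) = 3547.6×1.4034 ≈ 4979 m/s.
Stage 2: m₀ = 20,421 kg, m_f = 20,421 − 15,700 = 4,721 kg; Δv = 312×9.8×ln(4.326) = 3057.6×1.4645 ≈ 4478 m/s.
Stage 3: m₀ = 2,891 kg, m_f = 2,891 − 2,300 = 591 kg; Δv = 410×9.8×ln(4.892) = 4018.0×1.5875 ≈ 6379 m/s.
Total Δv = 4979 + 4478 + 6379 = 15836 m/s.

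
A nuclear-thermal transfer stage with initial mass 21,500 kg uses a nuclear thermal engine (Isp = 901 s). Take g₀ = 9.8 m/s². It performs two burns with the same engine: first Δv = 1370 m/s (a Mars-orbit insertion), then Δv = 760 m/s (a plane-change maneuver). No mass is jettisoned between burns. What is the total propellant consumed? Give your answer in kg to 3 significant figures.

total propellant consumed ≈ 4610 kg

v_e = Isp · g₀ = 901 × 9.8 = 8829.8 m/s.
After the first burn: m = 21500 × exp(−1370/8829.8) = 21500 × 0.85628 = 18,410 kg.
After the second burn: m = 18,410 × exp(−760/8829.8) = 18,410 × 0.91753 = 16,891.7 kg.
Total propellant = m₀ − m_final = 21500 − 16,891.7 = 4,608.3 kg.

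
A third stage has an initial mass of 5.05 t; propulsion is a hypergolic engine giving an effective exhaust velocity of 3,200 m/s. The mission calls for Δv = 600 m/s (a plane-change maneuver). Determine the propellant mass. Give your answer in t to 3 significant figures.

m₀/m_f = exp(Δv / v_e) = exp(600 / 3200.0) = exp(0.1875) = 1.2062.
m_f = 5.05 / 1.2062 = 4.1867 t, so propellant = m₀ − m_f = 5.05 − 4.1867 = 0.8633 t.

propellant mass ≈ 0.863 t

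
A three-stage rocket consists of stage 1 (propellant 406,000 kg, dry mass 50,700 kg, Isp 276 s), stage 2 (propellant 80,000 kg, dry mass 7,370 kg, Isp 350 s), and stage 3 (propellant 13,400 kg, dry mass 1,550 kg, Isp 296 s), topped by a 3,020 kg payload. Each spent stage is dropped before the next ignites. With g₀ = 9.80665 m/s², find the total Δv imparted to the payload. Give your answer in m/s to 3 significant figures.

Ignition mass of stage 1 = 406,000+50,700 + 80,000+7,370 + 13,400+1,550 + 3,020 = 562,040 kg.
Stage 1: m₀ = 562,040 kg, m_f = 562,040 − 406,000 = 156,040 kg; Δv = 276×9.80665×ln(3.602) = 2706.6×1.2815 ≈ 3468 m/s.
Stage 2: m₀ = 105,340 kg, m_f = 105,340 − 80,000 = 25,340 kg; Δv = 350×9.80665×ln(4.157) = 3432.3×1.4248 ≈ 4890 m/s.
Stage 3: m₀ = 17,970 kg, m_f = 17,970 − 13,400 = 4,570 kg; Δv = 296×9.80665×ln(3.932) = 2902.8×1.3692 ≈ 3974 m/s.
Total Δv = 3468 + 4890 + 3974 = 12332 m/s.

Δv ≈ 12300 m/s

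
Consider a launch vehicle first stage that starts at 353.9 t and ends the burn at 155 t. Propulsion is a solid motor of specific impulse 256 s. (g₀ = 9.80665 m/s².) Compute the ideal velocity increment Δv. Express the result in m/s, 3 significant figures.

Δv ≈ 2070 m/s

v_e = Isp · g₀ = 256 × 9.80665 = 2510.5 m/s.
By the Tsiolkovsky rocket equation, Δv = v_e · ln(m₀/m_f) = 2510.5 × ln(2.283) = 2510.5 × 0.8256 ≈ 2072.6 m/s.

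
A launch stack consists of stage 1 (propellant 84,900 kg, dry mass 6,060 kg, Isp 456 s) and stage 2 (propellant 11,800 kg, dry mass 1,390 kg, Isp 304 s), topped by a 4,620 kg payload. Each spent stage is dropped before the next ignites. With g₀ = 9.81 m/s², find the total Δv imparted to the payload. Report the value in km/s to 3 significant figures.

Ignition mass of stage 1 = 84,900+6,060 + 11,800+1,390 + 4,620 = 108,770 kg.
Stage 1: m₀ = 108,770 kg, m_f = 108,770 − 84,900 = 23,870 kg; Δv = 456×9.81×ln(4.557) = 4473.4×1.5166 ≈ 6784 m/s.
Stage 2: m₀ = 17,810 kg, m_f = 17,810 − 11,800 = 6,010 kg; Δv = 304×9.81×ln(2.963) = 2982.2×1.0863 ≈ 3240 m/s.
Total Δv = 6784 + 3240 = 10024 m/s.

Δv ≈ 10.0 km/s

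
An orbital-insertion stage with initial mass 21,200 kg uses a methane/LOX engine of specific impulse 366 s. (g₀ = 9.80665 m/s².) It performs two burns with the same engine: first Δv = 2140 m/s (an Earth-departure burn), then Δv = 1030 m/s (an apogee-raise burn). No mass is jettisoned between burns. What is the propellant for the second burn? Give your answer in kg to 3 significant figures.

v_e = Isp · g₀ = 366 × 9.80665 = 3589.2 m/s.
After the first burn: m = 21200 × exp(−2140/3589.2) = 21200 × 0.55089 = 11,678.9 kg.
After the second burn: m = 11,678.9 × exp(−1030/3589.2) = 11,678.9 × 0.75053 = 8,765.36 kg.
Second-burn propellant = 11,678.9 − 8,765.36 = 2,913.54 kg.

propellant for the second burn ≈ 2910 kg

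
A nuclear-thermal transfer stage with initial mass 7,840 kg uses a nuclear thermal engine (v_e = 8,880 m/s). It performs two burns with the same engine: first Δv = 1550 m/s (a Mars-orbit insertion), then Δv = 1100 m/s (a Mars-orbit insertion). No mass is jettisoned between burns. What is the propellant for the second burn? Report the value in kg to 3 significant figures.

After the first burn: m = 7840 × exp(−1550/8880.0) = 7840 × 0.83984 = 6,584.35 kg.
After the second burn: m = 6,584.35 × exp(−1100/8880.0) = 6,584.35 × 0.88349 = 5,817.21 kg.
Second-burn propellant = 6,584.35 − 5,817.21 = 767.14 kg.

propellant for the second burn ≈ 767 kg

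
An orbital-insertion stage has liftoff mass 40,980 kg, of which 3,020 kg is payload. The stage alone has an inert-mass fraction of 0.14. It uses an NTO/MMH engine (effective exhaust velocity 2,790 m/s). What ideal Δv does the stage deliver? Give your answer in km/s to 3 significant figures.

Stage wet mass = m₀ − payload = 40,980 − 3,020 = 37,960 kg.
Stage dry mass = ε × stage wet mass = 0.14 × 37,960 = 5,314.4 kg.
Burnout mass m_f = stage dry + payload = 5,314.4 + 3,020 = 8,334.4 kg.
Δv = v_e · ln(40,980/8,334.4) = 2790.0 × ln(4.917) = 2790.0 × 1.5927 ≈ 4444 m/s.

Δv ≈ 4.44 km/s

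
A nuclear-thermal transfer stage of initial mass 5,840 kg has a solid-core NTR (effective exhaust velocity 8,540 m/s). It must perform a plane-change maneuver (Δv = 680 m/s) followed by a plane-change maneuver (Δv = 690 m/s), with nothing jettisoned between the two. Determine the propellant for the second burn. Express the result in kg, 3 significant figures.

After the first burn: m = 5840 × exp(−680/8540.0) = 5840 × 0.92346 = 5,393.01 kg.
After the second burn: m = 5,393.01 × exp(−690/8540.0) = 5,393.01 × 0.92238 = 4,974.4 kg.
Second-burn propellant = 5,393.01 − 4,974.4 = 418.61 kg.

propellant for the second burn ≈ 419 kg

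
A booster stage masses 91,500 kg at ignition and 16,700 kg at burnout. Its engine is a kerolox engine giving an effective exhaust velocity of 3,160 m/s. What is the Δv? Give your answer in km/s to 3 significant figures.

Δv = v_e · ln(m₀/m_f) = 3160.0 × ln(5.479) = 3160.0 × 1.7009 ≈ 5374.9 m/s.

Δv ≈ 5.37 km/s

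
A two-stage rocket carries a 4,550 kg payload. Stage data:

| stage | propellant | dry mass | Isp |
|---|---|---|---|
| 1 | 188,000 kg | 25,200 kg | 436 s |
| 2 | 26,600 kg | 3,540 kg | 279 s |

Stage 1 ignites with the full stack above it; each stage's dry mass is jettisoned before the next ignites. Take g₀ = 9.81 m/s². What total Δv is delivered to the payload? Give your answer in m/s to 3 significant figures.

Ignition mass of stage 1 = 188,000+25,200 + 26,600+3,540 + 4,550 = 247,890 kg.
Stage 1: m₀ = 247,890 kg, m_f = 247,890 − 188,000 = 59,890 kg; Δv = 436×9.81×ln(4.139) = 4277.2×1.4205 ≈ 6076 m/s.
Stage 2: m₀ = 34,690 kg, m_f = 34,690 − 26,600 = 8,090 kg; Δv = 279×9.81×ln(4.288) = 2737.0×1.4558 ≈ 3985 m/s.
Total Δv = 6076 + 3985 = 10061 m/s.

Δv ≈ 10100 m/s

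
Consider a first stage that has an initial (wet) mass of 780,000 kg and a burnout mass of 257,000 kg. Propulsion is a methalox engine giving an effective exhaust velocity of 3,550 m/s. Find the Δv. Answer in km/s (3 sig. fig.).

Δv = v_e · ln(m₀/m_f) = 3550.0 × ln(3.035) = 3550.0 × 1.1102 ≈ 3941.3 m/s.

Δv ≈ 3.94 km/s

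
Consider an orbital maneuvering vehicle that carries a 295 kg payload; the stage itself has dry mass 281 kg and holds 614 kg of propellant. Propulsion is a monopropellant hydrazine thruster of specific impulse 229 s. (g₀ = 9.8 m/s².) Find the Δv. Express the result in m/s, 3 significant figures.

v_e = Isp · g₀ = 229 × 9.8 = 2244.2 m/s.
m₀ = payload + dry + propellant = 295 + 281 + 614 = 1,190 kg.
m_f = payload + dry = 295 + 281 = 576 kg.
From the ideal rocket equation, Δv = v_e · ln(m₀/m_f) = 2244.2 × ln(2.066) = 2244.2 × 0.7256 ≈ 1628.4 m/s.

Δv ≈ 1630 m/s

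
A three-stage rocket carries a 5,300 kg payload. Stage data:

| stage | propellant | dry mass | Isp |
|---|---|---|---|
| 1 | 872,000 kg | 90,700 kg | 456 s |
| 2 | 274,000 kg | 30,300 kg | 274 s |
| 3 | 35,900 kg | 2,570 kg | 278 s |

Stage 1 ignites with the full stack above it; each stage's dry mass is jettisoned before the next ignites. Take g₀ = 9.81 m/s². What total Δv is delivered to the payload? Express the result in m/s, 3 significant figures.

Δv ≈ 13700 m/s

Ignition mass of stage 1 = 872,000+90,700 + 274,000+30,300 + 35,900+2,570 + 5,300 = 1,310,770 kg.
Stage 1: m₀ = 1,310,770 kg, m_f = 1,310,770 − 872,000 = 438,770 kg; Δv = 456×9.81×ln(2.987) = 4473.4×1.0944 ≈ 4896 m/s.
Stage 2: m₀ = 348,070 kg, m_f = 348,070 − 274,000 = 74,070 kg; Δv = 274×9.81×ln(4.699) = 2687.9×1.5474 ≈ 4159 m/s.
Stage 3: m₀ = 43,770 kg, m_f = 43,770 − 35,900 = 7,870 kg; Δv = 278×9.81×ln(5.562) = 2727.2×1.7159 ≈ 4680 m/s.
Total Δv = 4896 + 4159 + 4680 = 13735 m/s.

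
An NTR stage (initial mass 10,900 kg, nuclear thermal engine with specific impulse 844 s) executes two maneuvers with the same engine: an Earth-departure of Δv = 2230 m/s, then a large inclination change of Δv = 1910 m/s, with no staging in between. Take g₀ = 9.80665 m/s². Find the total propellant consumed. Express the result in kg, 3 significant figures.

v_e = Isp · g₀ = 844 × 9.80665 = 8276.8 m/s.
After the first burn: m = 10900 × exp(−2230/8276.8) = 10900 × 0.76382 = 8,325.64 kg.
After the second burn: m = 8,325.64 × exp(−1910/8276.8) = 8,325.64 × 0.79393 = 6,609.98 kg.
Total propellant = m₀ − m_final = 10900 − 6,609.98 = 4,290.02 kg.

total propellant consumed ≈ 4290 kg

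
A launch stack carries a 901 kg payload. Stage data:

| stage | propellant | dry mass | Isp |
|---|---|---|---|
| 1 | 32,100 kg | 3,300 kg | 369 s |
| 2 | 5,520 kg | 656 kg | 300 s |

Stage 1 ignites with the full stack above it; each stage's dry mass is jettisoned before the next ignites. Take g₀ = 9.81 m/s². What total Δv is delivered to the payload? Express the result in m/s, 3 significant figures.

Ignition mass of stage 1 = 32,100+3,300 + 5,520+656 + 901 = 42,477 kg.
Stage 1: m₀ = 42,477 kg, m_f = 42,477 − 32,100 = 10,377 kg; Δv = 369×9.81×ln(4.093) = 3619.9×1.4094 ≈ 5102 m/s.
Stage 2: m₀ = 7,077 kg, m_f = 7,077 − 5,520 = 1,557 kg; Δv = 300×9.81×ln(4.545) = 2943.0×1.5141 ≈ 4456 m/s.
Total Δv = 5102 + 4456 = 9558 m/s.

Δv ≈ 9560 m/s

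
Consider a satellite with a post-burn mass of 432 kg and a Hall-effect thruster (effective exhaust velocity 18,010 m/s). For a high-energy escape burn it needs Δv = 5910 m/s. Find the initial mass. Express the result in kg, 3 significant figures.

initial mass ≈ 600 kg

From the ideal rocket equation, m₀/m_f = exp(Δv / v_e) = exp(5910 / 18010.0) = exp(0.3282) = 1.3884.
m₀ = m_f × 1.3884 = 432 × 1.3884 = 599.789 kg.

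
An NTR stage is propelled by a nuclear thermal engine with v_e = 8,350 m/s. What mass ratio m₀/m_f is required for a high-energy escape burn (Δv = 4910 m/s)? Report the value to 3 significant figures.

m₀/m_f = exp(Δv / v_e) = exp(4910 / 8350.0) = exp(0.5880) = 1.8004.

mass ratio ≈ 1.80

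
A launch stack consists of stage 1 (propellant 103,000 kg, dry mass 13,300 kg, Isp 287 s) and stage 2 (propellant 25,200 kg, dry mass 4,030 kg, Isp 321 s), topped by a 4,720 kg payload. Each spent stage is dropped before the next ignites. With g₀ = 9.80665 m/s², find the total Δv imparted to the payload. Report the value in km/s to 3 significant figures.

Ignition mass of stage 1 = 103,000+13,300 + 25,200+4,030 + 4,720 = 150,250 kg.
Stage 1: m₀ = 150,250 kg, m_f = 150,250 − 103,000 = 47,250 kg; Δv = 287×9.80665×ln(3.18) = 2814.5×1.1568 ≈ 3256 m/s.
Stage 2: m₀ = 33,950 kg, m_f = 33,950 − 25,200 = 8,750 kg; Δv = 321×9.80665×ln(3.88) = 3147.9×1.3558 ≈ 4268 m/s.
Total Δv = 3256 + 4268 = 7524 m/s.

Δv ≈ 7.52 km/s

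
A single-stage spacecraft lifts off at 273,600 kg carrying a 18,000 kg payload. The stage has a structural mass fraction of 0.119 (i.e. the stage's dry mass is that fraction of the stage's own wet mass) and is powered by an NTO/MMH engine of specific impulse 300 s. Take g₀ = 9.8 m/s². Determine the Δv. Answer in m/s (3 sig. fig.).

Δv ≈ 5090 m/s

Stage wet mass = m₀ − payload = 273,600 − 18,000 = 255,600 kg.
Stage dry mass = ε × stage wet mass = 0.119 × 255,600 = 30,416.4 kg.
Burnout mass m_f = stage dry + payload = 30,416.4 + 18,000 = 48,416.4 kg.
v_e = Isp · g₀ = 300 × 9.8 = 2940.0 m/s.
From the ideal rocket equation, Δv = v_e · ln(273,600/48,416.4) = 2940.0 × ln(5.651) = 2940.0 × 1.7318 ≈ 5092 m/s.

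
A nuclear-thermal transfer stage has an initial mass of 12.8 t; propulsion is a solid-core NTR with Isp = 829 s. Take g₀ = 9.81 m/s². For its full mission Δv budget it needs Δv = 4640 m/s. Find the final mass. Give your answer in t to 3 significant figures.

v_e = Isp · g₀ = 829 × 9.81 = 8132.5 m/s.
By the Tsiolkovsky rocket equation, m₀/m_f = exp(Δv / v_e) = exp(4640 / 8132.5) = exp(0.5706) = 1.7692.
m_f = m₀ / 1.7692 = 12.8 / 1.7692 = 7.23491 t.

final mass ≈ 7.23 t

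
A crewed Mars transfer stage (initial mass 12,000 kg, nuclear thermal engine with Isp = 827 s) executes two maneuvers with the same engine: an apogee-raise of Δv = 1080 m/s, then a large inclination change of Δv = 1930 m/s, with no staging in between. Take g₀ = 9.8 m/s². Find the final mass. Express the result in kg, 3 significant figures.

v_e = Isp · g₀ = 827 × 9.8 = 8104.6 m/s.
After the first burn: m = 12000 × exp(−1080/8104.6) = 12000 × 0.87524 = 10,502.9 kg.
After the second burn: m = 10,502.9 × exp(−1930/8104.6) = 10,502.9 × 0.78810 = 8,277.34 kg.

final mass ≈ 8280 kg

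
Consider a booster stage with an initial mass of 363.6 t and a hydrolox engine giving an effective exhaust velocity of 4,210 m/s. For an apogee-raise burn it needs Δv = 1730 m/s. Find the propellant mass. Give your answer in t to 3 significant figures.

propellant mass ≈ 123 t

By the Tsiolkovsky rocket equation, m₀/m_f = exp(Δv / v_e) = exp(1730 / 4210.0) = exp(0.4109) = 1.5082.
m_f = 363.6 / 1.5082 = 241.082 t, so propellant = m₀ − m_f = 363.6 − 241.082 = 122.518 t.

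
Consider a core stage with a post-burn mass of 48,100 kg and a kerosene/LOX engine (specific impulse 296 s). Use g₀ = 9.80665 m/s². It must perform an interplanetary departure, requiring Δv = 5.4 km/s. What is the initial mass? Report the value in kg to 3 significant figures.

initial mass ≈ 309000 kg

v_e = Isp · g₀ = 296 × 9.80665 = 2902.8 m/s.
m₀/m_f = exp(Δv / v_e) = exp(5400 / 2902.8) = exp(1.8603) = 6.4256.
m₀ = m_f × 6.4256 = 48,100 × 6.4256 = 309,071 kg.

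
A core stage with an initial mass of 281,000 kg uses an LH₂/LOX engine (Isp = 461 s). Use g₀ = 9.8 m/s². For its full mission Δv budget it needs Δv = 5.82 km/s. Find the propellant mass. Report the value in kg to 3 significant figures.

v_e = Isp · g₀ = 461 × 9.8 = 4517.8 m/s.
Rocket equation: m₀/m_f = exp(Δv / v_e) = exp(5820 / 4517.8) = exp(1.2882) = 3.6264.
m_f = 281,000 / 3.6264 = 77,487.3 kg, so propellant = m₀ − m_f = 281,000 − 77,487.3 = 203,512.7 kg.

propellant mass ≈ 204000 kg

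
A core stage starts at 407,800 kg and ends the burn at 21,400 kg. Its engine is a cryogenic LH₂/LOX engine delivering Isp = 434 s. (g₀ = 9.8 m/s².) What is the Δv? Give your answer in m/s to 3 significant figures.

Δv ≈ 12500 m/s

v_e = Isp · g₀ = 434 × 9.8 = 4253.2 m/s.
Δv = v_e · ln(m₀/m_f) = 4253.2 × ln(19.06) = 4253.2 × 2.9474 ≈ 12535.8 m/s.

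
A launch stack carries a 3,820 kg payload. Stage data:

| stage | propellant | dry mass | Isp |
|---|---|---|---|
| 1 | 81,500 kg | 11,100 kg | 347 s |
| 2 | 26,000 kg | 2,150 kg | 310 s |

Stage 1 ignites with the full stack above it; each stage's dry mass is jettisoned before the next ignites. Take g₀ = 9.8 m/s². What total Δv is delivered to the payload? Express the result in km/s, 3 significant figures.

Ignition mass of stage 1 = 81,500+11,100 + 26,000+2,150 + 3,820 = 124,570 kg.
Stage 1: m₀ = 124,570 kg, m_f = 124,570 − 81,500 = 43,070 kg; Δv = 347×9.8×ln(2.892) = 3400.6×1.0620 ≈ 3612 m/s.
Stage 2: m₀ = 31,970 kg, m_f = 31,970 − 26,000 = 5,970 kg; Δv = 310×9.8×ln(5.355) = 3038.0×1.6781 ≈ 5098 m/s.
Total Δv = 3612 + 5098 = 8710 m/s.

Δv ≈ 8.71 km/s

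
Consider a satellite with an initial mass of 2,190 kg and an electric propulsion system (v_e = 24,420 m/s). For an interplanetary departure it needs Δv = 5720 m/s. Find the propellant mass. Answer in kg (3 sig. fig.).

m₀/m_f = exp(Δv / v_e) = exp(5720 / 24420.0) = exp(0.2342) = 1.2639.
m_f = 2,190 / 1.2639 = 1,732.73 kg, so propellant = m₀ − m_f = 2,190 − 1,732.73 = 457.27 kg.

propellant mass ≈ 457 kg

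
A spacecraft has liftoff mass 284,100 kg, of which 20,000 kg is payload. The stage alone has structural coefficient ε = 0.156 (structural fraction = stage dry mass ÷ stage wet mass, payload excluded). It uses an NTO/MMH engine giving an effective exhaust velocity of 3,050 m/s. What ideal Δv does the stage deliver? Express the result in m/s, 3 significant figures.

Δv ≈ 4680 m/s

Stage wet mass = m₀ − payload = 284,100 − 20,000 = 264,100 kg.
Stage dry mass = ε × stage wet mass = 0.156 × 264,100 = 41,199.6 kg.
Burnout mass m_f = stage dry + payload = 41,199.6 + 20,000 = 61,199.6 kg.
Δv = v_e · ln(284,100/61,199.6) = 3050.0 × ln(4.642) = 3050.0 × 1.5352 ≈ 4682 m/s.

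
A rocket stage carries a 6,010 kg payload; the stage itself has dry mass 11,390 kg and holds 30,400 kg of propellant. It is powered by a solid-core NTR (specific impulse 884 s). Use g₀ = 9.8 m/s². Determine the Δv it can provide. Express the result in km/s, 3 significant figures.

v_e = Isp · g₀ = 884 × 9.8 = 8663.2 m/s.
m₀ = payload + dry + propellant = 6,010 + 11,390 + 30,400 = 47,800 kg.
m_f = payload + dry = 6,010 + 11,390 = 17,400 kg.
Δv = v_e · ln(m₀/m_f) = 8663.2 × ln(2.747) = 8663.2 × 1.0106 ≈ 8754.6 m/s.

Δv ≈ 8.75 km/s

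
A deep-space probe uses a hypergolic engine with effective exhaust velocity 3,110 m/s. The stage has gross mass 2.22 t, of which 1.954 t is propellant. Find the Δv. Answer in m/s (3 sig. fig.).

Δv ≈ 6600 m/s

m_f = m₀ − m_prop = 2.22 − 1.954 = 0.266 t.
By the Tsiolkovsky rocket equation, Δv = v_e · ln(m₀/m_f) = 3110.0 × ln(8.346) = 3110.0 × 2.1218 ≈ 6598.7 m/s.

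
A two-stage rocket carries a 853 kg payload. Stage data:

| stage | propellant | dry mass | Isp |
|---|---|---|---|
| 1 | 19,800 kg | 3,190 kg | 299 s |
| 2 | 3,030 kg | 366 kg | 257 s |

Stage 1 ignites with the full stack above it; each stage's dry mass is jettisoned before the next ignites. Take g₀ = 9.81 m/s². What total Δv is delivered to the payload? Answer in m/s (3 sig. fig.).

Ignition mass of stage 1 = 19,800+3,190 + 3,030+366 + 853 = 27,239 kg.
Stage 1: m₀ = 27,239 kg, m_f = 27,239 − 19,800 = 7,439 kg; Δv = 299×9.81×ln(3.662) = 2933.2×1.2979 ≈ 3807 m/s.
Stage 2: m₀ = 4,249 kg, m_f = 4,249 − 3,030 = 1,219 kg; Δv = 257×9.81×ln(3.486) = 2521.2×1.2487 ≈ 3148 m/s.
Total Δv = 3807 + 3148 = 6955 m/s.

Δv ≈ 6960 m/s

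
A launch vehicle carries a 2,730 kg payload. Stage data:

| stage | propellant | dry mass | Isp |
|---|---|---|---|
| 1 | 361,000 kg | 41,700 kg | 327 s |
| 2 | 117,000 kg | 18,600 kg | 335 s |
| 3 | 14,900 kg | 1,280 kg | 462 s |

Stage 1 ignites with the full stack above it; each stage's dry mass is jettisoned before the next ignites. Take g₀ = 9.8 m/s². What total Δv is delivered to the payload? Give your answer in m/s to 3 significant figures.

Δv ≈ 15000 m/s

Ignition mass of stage 1 = 361,000+41,700 + 117,000+18,600 + 14,900+1,280 + 2,730 = 557,210 kg.
Stage 1: m₀ = 557,210 kg, m_f = 557,210 − 361,000 = 196,210 kg; Δv = 327×9.8×ln(2.84) = 3204.6×1.0438 ≈ 3345 m/s.
Stage 2: m₀ = 154,510 kg, m_f = 154,510 − 117,000 = 37,510 kg; Δv = 335×9.8×ln(4.119) = 3283.0×1.4157 ≈ 4648 m/s.
Stage 3: m₀ = 18,910 kg, m_f = 18,910 − 14,900 = 4,010 kg; Δv = 462×9.8×ln(4.716) = 4527.6×1.5509 ≈ 7022 m/s.
Total Δv = 3345 + 4648 + 7022 = 15015 m/s.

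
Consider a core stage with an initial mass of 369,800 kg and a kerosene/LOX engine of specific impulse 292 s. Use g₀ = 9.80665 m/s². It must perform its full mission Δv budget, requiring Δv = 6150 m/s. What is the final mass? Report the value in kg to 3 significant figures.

v_e = Isp · g₀ = 292 × 9.80665 = 2863.5 m/s.
From the ideal rocket equation, m₀/m_f = exp(Δv / v_e) = exp(6150 / 2863.5) = exp(2.1477) = 8.5650.
m_f = m₀ / 8.5650 = 369,800 / 8.5650 = 43,175.7 kg.

final mass ≈ 43200 kg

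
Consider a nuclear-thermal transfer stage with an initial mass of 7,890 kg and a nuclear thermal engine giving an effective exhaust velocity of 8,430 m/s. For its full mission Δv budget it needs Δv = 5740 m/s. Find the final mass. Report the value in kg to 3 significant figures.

Using Δv = v_e ln(m₀/m_f): m₀/m_f = exp(Δv / v_e) = exp(5740 / 8430.0) = exp(0.6809) = 1.9757.
m_f = m₀ / 1.9757 = 7,890 / 1.9757 = 3,993.52 kg.

final mass ≈ 3990 kg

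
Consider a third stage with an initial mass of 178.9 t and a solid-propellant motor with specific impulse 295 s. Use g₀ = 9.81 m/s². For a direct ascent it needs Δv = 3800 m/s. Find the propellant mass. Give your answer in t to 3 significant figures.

v_e = Isp · g₀ = 295 × 9.81 = 2894.0 m/s.
By the Tsiolkovsky rocket equation, m₀/m_f = exp(Δv / v_e) = exp(3800 / 2894.0) = exp(1.3131) = 3.7176.
m_f = 178.9 / 3.7176 = 48.1224 t, so propellant = m₀ − m_f = 178.9 − 48.1224 = 130.7776 t.

propellant mass ≈ 131 t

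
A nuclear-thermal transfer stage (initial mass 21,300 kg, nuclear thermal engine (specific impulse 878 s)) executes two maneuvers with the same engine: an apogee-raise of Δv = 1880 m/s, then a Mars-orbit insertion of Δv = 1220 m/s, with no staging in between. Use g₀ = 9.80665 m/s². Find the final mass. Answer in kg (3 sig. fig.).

v_e = Isp · g₀ = 878 × 9.80665 = 8610.2 m/s.
After the first burn: m = 21300 × exp(−1880/8610.2) = 21300 × 0.80385 = 17,122 kg.
After the second burn: m = 17,122 × exp(−1220/8610.2) = 17,122 × 0.86789 = 14,860 kg.

final mass ≈ 14900 kg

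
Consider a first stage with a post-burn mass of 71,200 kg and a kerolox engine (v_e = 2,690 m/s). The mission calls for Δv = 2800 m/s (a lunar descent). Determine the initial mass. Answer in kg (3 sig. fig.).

m₀/m_f = exp(Δv / v_e) = exp(2800 / 2690.0) = exp(1.0409) = 2.8317.
m₀ = m_f × 2.8317 = 71,200 × 2.8317 = 201,617 kg.

initial mass ≈ 202000 kg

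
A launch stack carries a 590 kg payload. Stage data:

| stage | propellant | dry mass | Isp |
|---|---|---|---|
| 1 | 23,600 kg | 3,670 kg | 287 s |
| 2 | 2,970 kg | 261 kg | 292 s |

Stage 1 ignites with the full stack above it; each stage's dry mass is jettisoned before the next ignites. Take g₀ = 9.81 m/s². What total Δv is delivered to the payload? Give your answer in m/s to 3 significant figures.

Ignition mass of stage 1 = 23,600+3,670 + 2,970+261 + 590 = 31,091 kg.
Stage 1: m₀ = 31,091 kg, m_f = 31,091 − 23,600 = 7,491 kg; Δv = 287×9.81×ln(4.15) = 2815.5×1.4232 ≈ 4007 m/s.
Stage 2: m₀ = 3,821 kg, m_f = 3,821 − 2,970 = 851 kg; Δv = 292×9.81×ln(4.49) = 2864.5×1.5019 ≈ 4302 m/s.
Total Δv = 4007 + 4302 = 8309 m/s.

Δv ≈ 8310 m/s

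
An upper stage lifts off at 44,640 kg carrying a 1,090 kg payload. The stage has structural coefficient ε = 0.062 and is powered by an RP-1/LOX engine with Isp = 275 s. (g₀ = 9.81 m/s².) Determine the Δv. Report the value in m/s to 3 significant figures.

Δv ≈ 6650 m/s

Stage wet mass = m₀ − payload = 44,640 − 1,090 = 43,550 kg.
Stage dry mass = ε × stage wet mass = 0.062 × 43,550 = 2,700.1 kg.
Burnout mass m_f = stage dry + payload = 2,700.1 + 1,090 = 3,790.1 kg.
v_e = Isp · g₀ = 275 × 9.81 = 2697.8 m/s.
By the Tsiolkovsky rocket equation, Δv = v_e · ln(44,640/3,790.1) = 2697.8 × ln(11.78) = 2697.8 × 2.4662 ≈ 6653 m/s.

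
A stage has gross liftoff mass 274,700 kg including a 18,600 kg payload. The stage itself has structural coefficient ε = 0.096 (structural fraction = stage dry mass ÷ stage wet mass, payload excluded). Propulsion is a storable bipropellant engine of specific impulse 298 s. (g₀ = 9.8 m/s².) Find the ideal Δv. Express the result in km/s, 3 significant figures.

Stage wet mass = m₀ − payload = 274,700 − 18,600 = 256,100 kg.
Stage dry mass = ε × stage wet mass = 0.096 × 256,100 = 24,585.6 kg.
Burnout mass m_f = stage dry + payload = 24,585.6 + 18,600 = 43,185.6 kg.
v_e = Isp · g₀ = 298 × 9.8 = 2920.4 m/s.
From the ideal rocket equation, Δv = v_e · ln(274,700/43,185.6) = 2920.4 × ln(6.361) = 2920.4 × 1.8502 ≈ 5403 m/s.

Δv ≈ 5.40 km/s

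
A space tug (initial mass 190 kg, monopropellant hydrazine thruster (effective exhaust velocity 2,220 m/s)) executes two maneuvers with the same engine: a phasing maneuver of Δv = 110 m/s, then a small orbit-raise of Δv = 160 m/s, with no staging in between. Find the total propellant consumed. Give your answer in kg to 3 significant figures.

After the first burn: m = 190 × exp(−110/2220.0) = 190 × 0.95166 = 180.815 kg.
After the second burn: m = 180.815 × exp(−160/2220.0) = 180.815 × 0.93046 = 168.241 kg.
Total propellant = m₀ − m_final = 190 − 168.241 = 21.759 kg.

total propellant consumed ≈ 21.8 kg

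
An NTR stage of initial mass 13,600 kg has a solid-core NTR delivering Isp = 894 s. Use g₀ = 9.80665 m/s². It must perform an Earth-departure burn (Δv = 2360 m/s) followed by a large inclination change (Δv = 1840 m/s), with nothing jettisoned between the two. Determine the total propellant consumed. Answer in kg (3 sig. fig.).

v_e = Isp · g₀ = 894 × 9.80665 = 8767.1 m/s.
After the first burn: m = 13600 × exp(−2360/8767.1) = 13600 × 0.76400 = 10,390.4 kg.
After the second burn: m = 10,390.4 × exp(−1840/8767.1) = 10,390.4 × 0.81069 = 8,423.39 kg.
Total propellant = m₀ − m_final = 13600 − 8,423.39 = 5,176.61 kg.

total propellant consumed ≈ 5180 kg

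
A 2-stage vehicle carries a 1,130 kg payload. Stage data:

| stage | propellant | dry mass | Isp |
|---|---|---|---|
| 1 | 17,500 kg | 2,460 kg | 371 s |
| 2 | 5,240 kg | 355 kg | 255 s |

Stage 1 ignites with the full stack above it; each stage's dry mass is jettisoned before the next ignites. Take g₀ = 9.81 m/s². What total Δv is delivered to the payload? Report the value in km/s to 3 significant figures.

Ignition mass of stage 1 = 17,500+2,460 + 5,240+355 + 1,130 = 26,685 kg.
Stage 1: m₀ = 26,685 kg, m_f = 26,685 − 17,500 = 9,185 kg; Δv = 371×9.81×ln(2.905) = 3639.5×1.0665 ≈ 3882 m/s.
Stage 2: m₀ = 6,725 kg, m_f = 6,725 − 5,240 = 1,485 kg; Δv = 255×9.81×ln(4.529) = 2501.6×1.5104 ≈ 3778 m/s.
Total Δv = 3882 + 3778 = 7660 m/s.

Δv ≈ 7.66 km/s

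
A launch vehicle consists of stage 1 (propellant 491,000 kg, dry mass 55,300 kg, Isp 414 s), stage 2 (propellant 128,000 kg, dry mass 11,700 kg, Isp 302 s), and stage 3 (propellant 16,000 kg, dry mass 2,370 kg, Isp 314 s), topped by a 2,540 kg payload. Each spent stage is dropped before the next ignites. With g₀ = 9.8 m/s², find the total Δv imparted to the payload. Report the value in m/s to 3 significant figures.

Ignition mass of stage 1 = 491,000+55,300 + 128,000+11,700 + 16,000+2,370 + 2,540 = 706,910 kg.
Stage 1: m₀ = 706,910 kg, m_f = 706,910 − 491,000 = 215,910 kg; Δv = 414×9.8×ln(3.274) = 4057.2×1.1860 ≈ 4812 m/s.
Stage 2: m₀ = 160,610 kg, m_f = 160,610 − 128,000 = 32,610 kg; Δv = 302×9.8×ln(4.925) = 2959.6×1.5944 ≈ 4719 m/s.
Stage 3: m₀ = 20,910 kg, m_f = 20,910 − 16,000 = 4,910 kg; Δv = 314×9.8×ln(4.259) = 3077.2×1.4490 ≈ 4459 m/s.
Total Δv = 4812 + 4719 + 4459 = 13990 m/s.

Δv ≈ 14000 m/s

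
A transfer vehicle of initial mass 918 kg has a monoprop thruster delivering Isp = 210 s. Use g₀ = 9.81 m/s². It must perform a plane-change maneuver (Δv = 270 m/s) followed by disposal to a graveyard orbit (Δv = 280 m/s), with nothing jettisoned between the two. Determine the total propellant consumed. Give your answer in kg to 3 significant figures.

total propellant consumed ≈ 215 kg

v_e = Isp · g₀ = 210 × 9.81 = 2060.1 m/s.
After the first burn: m = 918 × exp(−270/2060.1) = 918 × 0.87716 = 805.233 kg.
After the second burn: m = 805.233 × exp(−280/2060.1) = 805.233 × 0.87292 = 702.904 kg.
Total propellant = m₀ − m_final = 918 − 702.904 = 215.096 kg.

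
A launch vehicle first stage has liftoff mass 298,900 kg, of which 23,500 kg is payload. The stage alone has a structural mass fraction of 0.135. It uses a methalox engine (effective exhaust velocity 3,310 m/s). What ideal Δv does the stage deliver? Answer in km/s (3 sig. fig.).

Stage wet mass = m₀ − payload = 298,900 − 23,500 = 275,400 kg.
Stage dry mass = ε × stage wet mass = 0.135 × 275,400 = 37,179 kg.
Burnout mass m_f = stage dry + payload = 37,179 + 23,500 = 60,679 kg.
Rocket equation: Δv = v_e · ln(298,900/60,679) = 3310.0 × ln(4.926) = 3310.0 × 1.5945 ≈ 5278 m/s.

Δv ≈ 5.28 km/s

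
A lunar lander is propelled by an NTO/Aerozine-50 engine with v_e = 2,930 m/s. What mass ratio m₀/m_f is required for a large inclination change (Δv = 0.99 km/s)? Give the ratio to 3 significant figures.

m₀/m_f = exp(Δv / v_e) = exp(990 / 2930.0) = exp(0.3379) = 1.4020.

mass ratio ≈ 1.40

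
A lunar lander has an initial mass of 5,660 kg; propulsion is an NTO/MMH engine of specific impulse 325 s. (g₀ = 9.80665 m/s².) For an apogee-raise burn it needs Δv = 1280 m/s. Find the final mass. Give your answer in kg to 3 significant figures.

v_e = Isp · g₀ = 325 × 9.80665 = 3187.2 m/s.
m₀/m_f = exp(Δv / v_e) = exp(1280 / 3187.2) = exp(0.4016) = 1.4942.
m_f = m₀ / 1.4942 = 5,660 / 1.4942 = 3,787.98 kg.

final mass ≈ 3790 kg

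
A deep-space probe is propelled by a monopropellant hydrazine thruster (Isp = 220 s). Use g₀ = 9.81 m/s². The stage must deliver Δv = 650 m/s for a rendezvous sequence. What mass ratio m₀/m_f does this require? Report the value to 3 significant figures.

mass ratio ≈ 1.35

v_e = Isp · g₀ = 220 × 9.81 = 2158.2 m/s.
Rocket equation: m₀/m_f = exp(Δv / v_e) = exp(650 / 2158.2) = exp(0.3012) = 1.3514.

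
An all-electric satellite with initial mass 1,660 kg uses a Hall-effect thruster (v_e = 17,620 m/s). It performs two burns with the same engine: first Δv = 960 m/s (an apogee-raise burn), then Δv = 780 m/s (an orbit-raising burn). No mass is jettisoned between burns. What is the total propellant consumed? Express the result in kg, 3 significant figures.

After the first burn: m = 1660 × exp(−960/17620.0) = 1660 × 0.94697 = 1,571.97 kg.
After the second burn: m = 1,571.97 × exp(−780/17620.0) = 1,571.97 × 0.95670 = 1,503.9 kg.
Total propellant = m₀ − m_final = 1660 − 1,503.9 = 156.1 kg.

total propellant consumed ≈ 156 kg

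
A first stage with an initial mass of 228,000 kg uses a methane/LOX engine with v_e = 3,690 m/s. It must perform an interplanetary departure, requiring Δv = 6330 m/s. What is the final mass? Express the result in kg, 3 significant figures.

Using Δv = v_e ln(m₀/m_f): m₀/m_f = exp(Δv / v_e) = exp(6330 / 3690.0) = exp(1.7154) = 5.5592.
m_f = m₀ / 5.5592 = 228,000 / 5.5592 = 41,013.1 kg.

final mass ≈ 41000 kg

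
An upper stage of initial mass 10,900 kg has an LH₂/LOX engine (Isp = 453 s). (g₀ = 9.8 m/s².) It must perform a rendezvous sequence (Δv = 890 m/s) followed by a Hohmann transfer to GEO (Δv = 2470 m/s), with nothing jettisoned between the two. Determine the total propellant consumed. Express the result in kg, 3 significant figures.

total propellant consumed ≈ 5790 kg

v_e = Isp · g₀ = 453 × 9.8 = 4439.4 m/s.
After the first burn: m = 10900 × exp(−890/4439.4) = 10900 × 0.81834 = 8,919.91 kg.
After the second burn: m = 8,919.91 × exp(−2470/4439.4) = 8,919.91 × 0.57328 = 5,113.61 kg.
Total propellant = m₀ − m_final = 10900 − 5,113.61 = 5,786.39 kg.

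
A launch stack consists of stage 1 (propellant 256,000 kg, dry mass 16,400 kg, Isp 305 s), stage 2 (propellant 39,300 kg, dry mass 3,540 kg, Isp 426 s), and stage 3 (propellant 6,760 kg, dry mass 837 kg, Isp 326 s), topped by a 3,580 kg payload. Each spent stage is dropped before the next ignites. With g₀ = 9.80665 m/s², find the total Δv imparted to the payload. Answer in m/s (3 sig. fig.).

Δv ≈ 13000 m/s

Ignition mass of stage 1 = 256,000+16,400 + 39,300+3,540 + 6,760+837 + 3,580 = 326,417 kg.
Stage 1: m₀ = 326,417 kg, m_f = 326,417 − 256,000 = 70,417 kg; Δv = 305×9.80665×ln(4.635) = 2991.0×1.5337 ≈ 4587 m/s.
Stage 2: m₀ = 54,017 kg, m_f = 54,017 − 39,300 = 14,717 kg; Δv = 426×9.80665×ln(3.67) = 4177.6×1.3003 ≈ 5432 m/s.
Stage 3: m₀ = 11,177 kg, m_f = 11,177 − 6,760 = 4,417 kg; Δv = 326×9.80665×ln(2.53) = 3197.0×0.9284 ≈ 2968 m/s.
Total Δv = 4587 + 5432 + 2968 = 12987 m/s.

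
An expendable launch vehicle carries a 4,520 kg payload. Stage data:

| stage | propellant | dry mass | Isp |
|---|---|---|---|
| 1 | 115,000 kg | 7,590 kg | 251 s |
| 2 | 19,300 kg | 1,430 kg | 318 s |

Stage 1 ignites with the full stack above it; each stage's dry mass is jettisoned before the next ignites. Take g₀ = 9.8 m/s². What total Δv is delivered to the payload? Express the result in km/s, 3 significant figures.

Ignition mass of stage 1 = 115,000+7,590 + 19,300+1,430 + 4,520 = 147,840 kg.
Stage 1: m₀ = 147,840 kg, m_f = 147,840 − 115,000 = 32,840 kg; Δv = 251×9.8×ln(4.502) = 2459.8×1.5045 ≈ 3701 m/s.
Stage 2: m₀ = 25,250 kg, m_f = 25,250 − 19,300 = 5,950 kg; Δv = 318×9.8×ln(4.244) = 3116.4×1.4454 ≈ 4505 m/s.
Total Δv = 3701 + 4505 = 8206 m/s.

Δv ≈ 8.21 km/s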